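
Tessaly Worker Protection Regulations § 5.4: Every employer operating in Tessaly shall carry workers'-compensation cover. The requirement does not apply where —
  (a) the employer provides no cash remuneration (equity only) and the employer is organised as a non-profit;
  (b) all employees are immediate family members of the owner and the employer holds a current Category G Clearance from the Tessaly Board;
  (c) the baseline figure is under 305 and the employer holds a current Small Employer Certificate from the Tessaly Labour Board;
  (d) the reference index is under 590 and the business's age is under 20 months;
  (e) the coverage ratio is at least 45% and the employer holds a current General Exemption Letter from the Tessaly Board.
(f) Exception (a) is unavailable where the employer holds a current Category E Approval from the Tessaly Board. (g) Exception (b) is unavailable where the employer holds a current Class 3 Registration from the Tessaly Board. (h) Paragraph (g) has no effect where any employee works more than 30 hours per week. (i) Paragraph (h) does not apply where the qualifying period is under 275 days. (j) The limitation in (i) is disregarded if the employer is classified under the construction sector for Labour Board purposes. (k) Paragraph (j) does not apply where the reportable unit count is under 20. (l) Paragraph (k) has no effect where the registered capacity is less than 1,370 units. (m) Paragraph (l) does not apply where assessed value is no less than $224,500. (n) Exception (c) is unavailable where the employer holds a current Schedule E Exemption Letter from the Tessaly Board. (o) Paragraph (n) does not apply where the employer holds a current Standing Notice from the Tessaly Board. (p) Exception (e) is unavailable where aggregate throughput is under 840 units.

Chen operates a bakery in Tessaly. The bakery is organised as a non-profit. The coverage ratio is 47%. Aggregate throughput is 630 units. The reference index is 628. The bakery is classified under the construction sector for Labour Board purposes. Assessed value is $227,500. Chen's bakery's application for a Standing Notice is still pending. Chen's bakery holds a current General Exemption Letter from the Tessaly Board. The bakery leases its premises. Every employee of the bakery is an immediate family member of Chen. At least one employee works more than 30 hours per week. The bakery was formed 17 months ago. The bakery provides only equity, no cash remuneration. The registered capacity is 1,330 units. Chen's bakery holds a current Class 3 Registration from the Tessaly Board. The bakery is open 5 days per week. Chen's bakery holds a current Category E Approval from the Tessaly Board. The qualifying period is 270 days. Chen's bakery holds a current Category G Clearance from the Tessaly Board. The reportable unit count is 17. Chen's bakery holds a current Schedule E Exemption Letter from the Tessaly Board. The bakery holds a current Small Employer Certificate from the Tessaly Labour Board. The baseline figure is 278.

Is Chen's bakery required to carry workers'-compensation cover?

Yes — Chen's bakery must carry workers'-compensation cover.

Exception (a): remuneration is equity-only; the employer is a non-profit — every condition holds. But applying paragraph (f): (f) is triggered — a current Category E Approval is held. Exception (a) does not apply.
Exception (b) is satisfied on its face — every employee is an immediate family member; a current Category G Clearance is held. Turning to paragraphs (g)–(m): (g) is triggered — a current Class 3 Registration is held. (h) applies (at least one employee exceeds 30 hours/week), but is itself disapplied by (i): (i) applies — the qualifying period is 270 days, under the 275 days limit. (j) is engaged (the bakery is classified under the construction sector), but yields to (k): (k) is triggered — the reportable unit count is 17, under the 20 limit. (l) is triggered (the registered capacity is 1,330 units, less than the 1,370 units limit), but is displaced by (m): (m) operates against (l): assessed value is $227,500, meeting the $224,500 threshold. (b) is therefore removed.
Exception (c): the baseline figure is 278, under the 305 limit; a current Small Employer Certificate is held — every condition holds. But applying paragraphs (n)–(o): (n) is engaged — a current Schedule E Exemption Letter is held. (o), which would lift (n), is not engaged — the Standing Notice is not current. Exception (c) does not apply.
Exception (d) requires that the reference index is under 590; but the reference index is 628, not under 590, so (d) is unavailable.
All of (e)'s requirements are met (the coverage ratio is 47%, meeting the 45% threshold; a current General Exemption Letter is held). However, paragraph (p) must be considered: (p) is engaged — aggregate throughput is 630 units, under the 840 units limit. (e) is therefore removed.
Every exception is unavailable, so the rule governs.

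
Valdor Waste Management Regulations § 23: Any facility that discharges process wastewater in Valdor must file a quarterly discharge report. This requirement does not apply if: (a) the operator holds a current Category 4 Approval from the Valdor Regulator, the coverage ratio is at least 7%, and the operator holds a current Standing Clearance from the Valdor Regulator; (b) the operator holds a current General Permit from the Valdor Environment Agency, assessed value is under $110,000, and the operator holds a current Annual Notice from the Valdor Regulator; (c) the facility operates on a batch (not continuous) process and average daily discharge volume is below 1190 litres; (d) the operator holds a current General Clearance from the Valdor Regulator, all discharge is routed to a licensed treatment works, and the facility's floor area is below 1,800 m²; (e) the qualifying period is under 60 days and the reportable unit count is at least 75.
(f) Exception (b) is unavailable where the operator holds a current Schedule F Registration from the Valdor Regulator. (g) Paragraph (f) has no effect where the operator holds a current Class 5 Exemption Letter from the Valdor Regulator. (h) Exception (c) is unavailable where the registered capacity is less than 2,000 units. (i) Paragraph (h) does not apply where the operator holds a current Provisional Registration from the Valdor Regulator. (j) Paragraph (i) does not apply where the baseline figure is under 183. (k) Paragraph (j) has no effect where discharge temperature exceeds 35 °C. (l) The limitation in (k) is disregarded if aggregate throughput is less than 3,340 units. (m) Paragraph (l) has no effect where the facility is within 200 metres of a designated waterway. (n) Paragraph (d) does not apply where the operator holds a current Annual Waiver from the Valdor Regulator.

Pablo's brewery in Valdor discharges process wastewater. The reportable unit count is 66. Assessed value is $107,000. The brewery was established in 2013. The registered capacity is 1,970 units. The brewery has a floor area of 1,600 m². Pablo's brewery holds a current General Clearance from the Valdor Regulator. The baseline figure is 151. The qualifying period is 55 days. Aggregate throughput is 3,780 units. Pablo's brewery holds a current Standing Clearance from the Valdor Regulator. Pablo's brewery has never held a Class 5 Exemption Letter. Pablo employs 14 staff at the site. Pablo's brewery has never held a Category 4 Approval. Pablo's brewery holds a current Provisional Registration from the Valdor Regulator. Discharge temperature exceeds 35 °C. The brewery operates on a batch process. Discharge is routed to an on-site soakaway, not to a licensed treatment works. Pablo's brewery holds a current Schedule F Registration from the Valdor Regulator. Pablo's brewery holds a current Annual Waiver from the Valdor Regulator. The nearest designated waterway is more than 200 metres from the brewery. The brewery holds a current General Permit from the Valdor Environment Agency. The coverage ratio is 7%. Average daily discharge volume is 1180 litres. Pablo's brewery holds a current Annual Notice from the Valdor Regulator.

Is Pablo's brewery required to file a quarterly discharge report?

Exception (a) requires that the operator holds a current Category 4 Approval from the Valdor Regulator; but there is no Category 4 Approval in force, so (a) is unavailable.
Exception (b) is satisfied on its face — a current General Permit is held; assessed value is $107,000, under the $110,000 limit; a current Annual Notice is held. Turning to paragraphs (f)–(g): (f) applies — a current Schedule F Registration is held. (g) is not triggered (no current Class 5 Exemption Letter is held), so (f) stands. Exception (b) does not apply.
Exception (c)'s conditions are all satisfied: the facility operates on a batch process; average daily discharge volume is 1180 litres, below the 1190 litres limit. As to paragraphs (h)–(m): (h) would limit (c) — the registered capacity is 1,970 units, less than the 2,000 units limit — but (i) sets (h) aside: (i) is engaged — a current Provisional Registration is held. (j) would limit (i) — the baseline figure is 151, under the 183 limit — but (k) sets (j) aside: (k) operates — discharge temperature exceeds 35 °C. (l) is not triggered (aggregate throughput is 3,780 units, not less than 3,340 units), so (k) stands. So (c) applies.
Exception (d) fails — discharge is not routed to a licensed treatment works.
Exception (e) fails — the reportable unit count is 66, short of 75.

No — exception (c) applies; Pablo's brewery is not required to file a quarterly discharge report.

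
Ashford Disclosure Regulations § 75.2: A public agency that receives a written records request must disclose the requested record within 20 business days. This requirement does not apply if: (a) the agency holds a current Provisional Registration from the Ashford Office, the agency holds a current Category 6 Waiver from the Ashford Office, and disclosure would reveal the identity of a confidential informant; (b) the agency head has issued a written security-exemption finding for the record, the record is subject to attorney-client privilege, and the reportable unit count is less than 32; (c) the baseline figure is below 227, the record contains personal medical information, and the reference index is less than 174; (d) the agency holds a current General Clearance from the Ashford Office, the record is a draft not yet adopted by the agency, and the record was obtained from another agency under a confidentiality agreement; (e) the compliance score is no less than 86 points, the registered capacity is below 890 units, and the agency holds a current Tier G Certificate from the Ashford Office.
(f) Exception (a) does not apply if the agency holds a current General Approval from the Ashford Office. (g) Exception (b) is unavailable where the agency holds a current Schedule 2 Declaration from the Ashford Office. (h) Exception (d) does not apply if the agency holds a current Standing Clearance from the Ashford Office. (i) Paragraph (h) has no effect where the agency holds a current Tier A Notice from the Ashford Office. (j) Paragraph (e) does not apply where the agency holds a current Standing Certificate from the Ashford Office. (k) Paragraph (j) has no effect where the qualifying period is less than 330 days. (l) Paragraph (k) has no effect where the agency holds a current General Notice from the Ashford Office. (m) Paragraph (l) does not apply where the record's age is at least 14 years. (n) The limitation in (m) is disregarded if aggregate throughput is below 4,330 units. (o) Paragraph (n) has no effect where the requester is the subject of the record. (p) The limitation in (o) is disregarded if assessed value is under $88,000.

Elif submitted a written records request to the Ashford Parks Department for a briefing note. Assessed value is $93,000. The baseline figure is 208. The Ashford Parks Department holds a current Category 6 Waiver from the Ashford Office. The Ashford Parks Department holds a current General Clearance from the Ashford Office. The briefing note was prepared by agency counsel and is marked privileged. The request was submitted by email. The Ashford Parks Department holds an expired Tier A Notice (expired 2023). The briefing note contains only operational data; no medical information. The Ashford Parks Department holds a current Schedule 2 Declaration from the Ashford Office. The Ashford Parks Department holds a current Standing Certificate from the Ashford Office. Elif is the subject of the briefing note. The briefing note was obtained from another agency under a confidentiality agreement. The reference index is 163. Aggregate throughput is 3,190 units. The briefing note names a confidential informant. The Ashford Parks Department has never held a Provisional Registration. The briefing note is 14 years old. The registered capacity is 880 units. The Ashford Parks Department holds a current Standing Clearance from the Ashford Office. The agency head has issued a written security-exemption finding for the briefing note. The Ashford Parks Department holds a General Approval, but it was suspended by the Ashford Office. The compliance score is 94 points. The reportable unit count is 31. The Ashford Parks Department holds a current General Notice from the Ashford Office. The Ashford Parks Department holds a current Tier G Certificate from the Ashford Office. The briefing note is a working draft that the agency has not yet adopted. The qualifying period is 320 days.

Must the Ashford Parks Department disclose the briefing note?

No — exception (e) applies; the Ashford Parks Department is not required to disclose the briefing note.

Exception (a) requires that the agency holds a current Provisional Registration from the Ashford Office; but no current Provisional Registration is held, so (a) is unavailable.
Exception (b)'s conditions are all satisfied: a written security-exemption finding has been issued; the briefing note is privileged; the reportable unit count is 31, less than the 32 limit. But: (g) operates against (b): a current Schedule 2 Declaration is held. Exception (b) does not apply.
Exception (c) does not apply: the briefing note contains only operational data.
Exception (d): a current General Clearance is held; the briefing note is an unadopted draft; the briefing note was obtained under a confidentiality agreement — every condition holds. Turning to paragraphs (h)–(i): (h) operates against (d): a current Standing Clearance is held. (i) is not engaged (no current Tier A Notice is held), so (h) stands. Exception (d) does not apply.
Exception (e): the compliance score is 94 points, meeting the 86 points threshold; the registered capacity is 880 units, below the 890 units limit; a current Tier G Certificate is held — every condition holds. Considering the limiting provisions: (j) is engaged (a current Standing Certificate is held), but yields to (k): (k) is triggered — the qualifying period is 320 days, less than the 330 days limit. (l) operates (a current General Notice is held), but is itself disapplied by (m): (m) is triggered — the record's age is 14 years, meeting the 14 years threshold. (n) would limit (m) — aggregate throughput is 3,190 units, below the 4,330 units limit — but (o) sets (n) aside: (o) operates against (n): Elif is the subject of the briefing note. (p) does not operate here (assessed value is $93,000, not under $88,000), so (o) stands. (e) remains available.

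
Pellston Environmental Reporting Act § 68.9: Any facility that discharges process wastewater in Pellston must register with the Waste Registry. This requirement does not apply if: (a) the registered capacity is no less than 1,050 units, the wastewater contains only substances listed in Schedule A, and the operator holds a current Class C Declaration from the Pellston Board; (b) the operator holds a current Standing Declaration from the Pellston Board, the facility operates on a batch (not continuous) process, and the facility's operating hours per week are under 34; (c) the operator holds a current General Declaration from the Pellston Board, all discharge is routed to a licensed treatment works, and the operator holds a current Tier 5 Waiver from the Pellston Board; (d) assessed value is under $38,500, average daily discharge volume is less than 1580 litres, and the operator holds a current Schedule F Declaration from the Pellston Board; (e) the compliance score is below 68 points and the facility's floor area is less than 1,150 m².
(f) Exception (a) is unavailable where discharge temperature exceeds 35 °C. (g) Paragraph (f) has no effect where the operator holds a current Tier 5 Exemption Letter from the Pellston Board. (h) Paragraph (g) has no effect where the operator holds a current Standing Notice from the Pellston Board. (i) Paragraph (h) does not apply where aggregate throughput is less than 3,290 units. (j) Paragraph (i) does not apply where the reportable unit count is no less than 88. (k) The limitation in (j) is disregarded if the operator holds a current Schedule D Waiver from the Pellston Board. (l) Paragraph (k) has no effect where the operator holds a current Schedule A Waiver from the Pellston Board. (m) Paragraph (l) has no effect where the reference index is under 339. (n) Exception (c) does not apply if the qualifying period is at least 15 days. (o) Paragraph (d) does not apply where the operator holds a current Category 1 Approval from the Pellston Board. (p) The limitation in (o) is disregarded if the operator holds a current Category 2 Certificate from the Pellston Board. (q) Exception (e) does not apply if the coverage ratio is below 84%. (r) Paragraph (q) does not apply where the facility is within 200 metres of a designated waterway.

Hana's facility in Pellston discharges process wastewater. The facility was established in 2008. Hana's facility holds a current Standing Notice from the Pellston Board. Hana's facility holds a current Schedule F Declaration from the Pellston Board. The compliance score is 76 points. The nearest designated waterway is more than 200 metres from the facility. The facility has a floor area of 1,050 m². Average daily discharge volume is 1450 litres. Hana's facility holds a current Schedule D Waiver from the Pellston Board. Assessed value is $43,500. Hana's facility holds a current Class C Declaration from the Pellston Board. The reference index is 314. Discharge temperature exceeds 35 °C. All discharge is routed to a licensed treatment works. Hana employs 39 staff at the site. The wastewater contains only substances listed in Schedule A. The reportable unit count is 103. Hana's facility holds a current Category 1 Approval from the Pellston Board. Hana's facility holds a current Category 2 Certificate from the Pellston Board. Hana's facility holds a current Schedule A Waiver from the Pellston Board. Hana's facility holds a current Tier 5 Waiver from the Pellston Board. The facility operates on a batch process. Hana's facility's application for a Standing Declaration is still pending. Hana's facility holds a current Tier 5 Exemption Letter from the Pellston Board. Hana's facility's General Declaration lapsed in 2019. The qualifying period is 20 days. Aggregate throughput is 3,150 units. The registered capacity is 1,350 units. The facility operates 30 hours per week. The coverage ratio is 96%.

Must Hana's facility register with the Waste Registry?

All of (a)'s requirements are met (the registered capacity is 1,350 units, meeting the 1,050 units threshold; the wastewater is Schedule-A-only; a current Class C Declaration is held). Considering the limiting provisions: (f) would limit (a) — discharge temperature exceeds 35 °C — but (g) sets (f) aside: (g) is triggered — a current Tier 5 Exemption Letter is held. (h) operates (a current Standing Notice is held), but yields to (i): (i) operates against (h): aggregate throughput is 3,150 units, less than the 3,290 units limit. (j) is triggered (the reportable unit count is 103, meeting the 88 threshold), but yields to (k): (k) operates — a current Schedule D Waiver is held. (l) would limit (k) — a current Schedule A Waiver is held — but (m) sets (l) aside: (m) operates against (l): the reference index is 314, under the 339 limit. (a) remains available.
Exception (b) fails — the Standing Declaration is not current.
Exception (c) fails — there is no General Declaration in force.
Exception (d) does not apply: assessed value is $43,500, not under $38,500.
Exception (e) requires that the compliance score is below 68 points; but the compliance score is 76 points, not below 68 points, so (e) is unavailable.

No — exception (a) applies; Hana's facility is not required to register with the Waste Registry.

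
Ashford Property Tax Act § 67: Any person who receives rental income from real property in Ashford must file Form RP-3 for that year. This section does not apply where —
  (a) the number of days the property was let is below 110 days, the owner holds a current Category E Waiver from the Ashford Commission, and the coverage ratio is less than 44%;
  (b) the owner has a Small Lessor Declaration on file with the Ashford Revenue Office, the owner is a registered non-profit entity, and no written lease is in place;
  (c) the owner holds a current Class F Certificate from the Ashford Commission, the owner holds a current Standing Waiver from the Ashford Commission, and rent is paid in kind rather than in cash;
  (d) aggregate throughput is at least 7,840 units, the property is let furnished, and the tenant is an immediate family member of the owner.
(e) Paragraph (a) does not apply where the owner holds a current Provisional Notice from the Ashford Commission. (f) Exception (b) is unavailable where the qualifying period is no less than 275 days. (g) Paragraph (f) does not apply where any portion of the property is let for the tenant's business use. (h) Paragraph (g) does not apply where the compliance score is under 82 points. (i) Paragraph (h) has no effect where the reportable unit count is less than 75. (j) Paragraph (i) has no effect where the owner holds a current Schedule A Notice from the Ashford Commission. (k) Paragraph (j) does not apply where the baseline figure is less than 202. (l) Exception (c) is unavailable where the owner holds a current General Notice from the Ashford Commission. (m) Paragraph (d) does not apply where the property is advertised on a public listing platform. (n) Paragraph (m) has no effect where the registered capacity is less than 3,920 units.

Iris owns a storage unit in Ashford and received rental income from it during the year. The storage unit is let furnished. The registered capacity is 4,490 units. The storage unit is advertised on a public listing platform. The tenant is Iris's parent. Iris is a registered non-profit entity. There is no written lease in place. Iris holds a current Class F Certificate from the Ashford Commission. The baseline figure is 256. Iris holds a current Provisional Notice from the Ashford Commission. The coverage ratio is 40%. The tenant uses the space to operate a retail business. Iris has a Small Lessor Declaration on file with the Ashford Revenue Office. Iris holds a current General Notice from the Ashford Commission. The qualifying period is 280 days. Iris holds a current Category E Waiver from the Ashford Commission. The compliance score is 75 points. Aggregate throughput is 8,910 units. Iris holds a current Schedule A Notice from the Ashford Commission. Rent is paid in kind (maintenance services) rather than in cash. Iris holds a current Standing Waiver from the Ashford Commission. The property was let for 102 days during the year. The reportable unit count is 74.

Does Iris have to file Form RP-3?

Yes — Iris must file Form RP-3.

Exception (a)'s conditions are all satisfied: the number of days the property was let is 102 days, below the 110 days limit; a current Category E Waiver is held; the coverage ratio is 40%, less than the 44% limit. However, paragraph (e) must be considered: (e) applies — a current Provisional Notice is held. So (a) is unavailable.
Exception (b) is satisfied on its face — a Small Lessor Declaration is on file; Iris is a registered non-profit; there is no written lease. But: (f) applies — the qualifying period is 280 days, meeting the 275 days threshold. (g) operates (the space is let for business use), but yields to (h): (h) applies — the compliance score is 75 points, under the 82 points limit. (i) would limit (h) — the reportable unit count is 74, less than the 75 limit — but (j) sets (i) aside: (j) operates against (i): a current Schedule A Notice is held. (k) is not engaged (the baseline figure is 256, not less than 202), so (j) stands. So (b) is unavailable.
Exception (c): a current Class F Certificate is held; a current Standing Waiver is held; rent is paid in kind — every condition holds. But: (l) is triggered — a current General Notice is held. Exception (c) does not apply.
Exception (d): aggregate throughput is 8,910 units, meeting the 7,840 units threshold; the property is let furnished; the tenant is an immediate family member — every condition holds. However, paragraphs (m)–(n) must be considered: (m) operates against (d): the property is publicly advertised. (n) is not engaged (the registered capacity is 4,490 units, not less than 3,920 units), so (m) stands. Exception (d) does not apply.
None of the exceptions is available; § 67 applies in full.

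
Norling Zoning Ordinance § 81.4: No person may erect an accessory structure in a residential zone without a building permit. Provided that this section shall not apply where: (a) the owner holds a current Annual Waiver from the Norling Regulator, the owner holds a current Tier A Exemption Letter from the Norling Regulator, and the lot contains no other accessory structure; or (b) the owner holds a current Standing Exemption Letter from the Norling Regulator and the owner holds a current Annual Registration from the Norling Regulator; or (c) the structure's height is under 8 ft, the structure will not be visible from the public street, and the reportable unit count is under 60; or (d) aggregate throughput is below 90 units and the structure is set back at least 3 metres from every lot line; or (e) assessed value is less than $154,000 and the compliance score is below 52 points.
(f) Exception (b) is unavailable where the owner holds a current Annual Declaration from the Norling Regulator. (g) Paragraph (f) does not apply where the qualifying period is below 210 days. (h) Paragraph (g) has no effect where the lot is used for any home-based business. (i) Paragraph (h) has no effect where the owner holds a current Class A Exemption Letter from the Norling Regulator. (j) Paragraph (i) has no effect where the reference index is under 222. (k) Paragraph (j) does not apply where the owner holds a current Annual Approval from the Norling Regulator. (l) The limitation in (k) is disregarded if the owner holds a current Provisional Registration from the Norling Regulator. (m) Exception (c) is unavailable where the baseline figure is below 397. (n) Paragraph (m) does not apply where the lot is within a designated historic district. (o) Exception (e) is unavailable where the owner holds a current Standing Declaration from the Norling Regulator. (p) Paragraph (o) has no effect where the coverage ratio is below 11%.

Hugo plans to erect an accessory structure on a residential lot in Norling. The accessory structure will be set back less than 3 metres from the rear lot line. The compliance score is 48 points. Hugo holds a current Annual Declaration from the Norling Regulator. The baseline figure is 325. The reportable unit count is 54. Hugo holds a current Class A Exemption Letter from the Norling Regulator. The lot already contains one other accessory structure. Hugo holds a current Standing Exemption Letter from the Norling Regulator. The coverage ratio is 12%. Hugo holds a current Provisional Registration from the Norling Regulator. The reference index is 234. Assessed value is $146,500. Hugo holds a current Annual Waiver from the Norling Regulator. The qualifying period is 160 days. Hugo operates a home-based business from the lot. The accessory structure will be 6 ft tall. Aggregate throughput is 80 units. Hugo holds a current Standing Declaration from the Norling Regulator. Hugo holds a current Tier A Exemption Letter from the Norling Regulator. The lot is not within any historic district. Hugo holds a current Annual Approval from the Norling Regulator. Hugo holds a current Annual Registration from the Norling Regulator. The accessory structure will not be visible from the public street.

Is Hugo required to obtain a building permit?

Exception (a) requires that the lot contains no other accessory structure; but the lot already has another accessory structure, so (a) is unavailable.
Exception (b) is satisfied on its face — a current Standing Exemption Letter is held; a current Annual Registration is held. Applying paragraphs (f)–(l): (f) is engaged (a current Annual Declaration is held), but is displaced by (g): (g) is triggered — the qualifying period is 160 days, below the 210 days limit. (h) is triggered (a home-based business operates on the lot), but yields to (i): (i) applies — a current Class A Exemption Letter is held. (j), which would lift (i), does not operate here — the reference index is 234, not under 222. (b) remains available.
Exception (c)'s conditions are all satisfied: the structure's height is 6 ft, under the 8 ft limit; the structure will not be visible from the street; the reportable unit count is 54, under the 60 limit. However, paragraphs (m)–(n) must be considered: (m) applies — the baseline figure is 325, below the 397 limit. (n), which would lift (m), is not triggered — the lot is not in a historic district. Exception (c) does not apply.
Exception (d) does not apply: the rear setback is under 3 m.
Exception (e) is satisfied on its face — assessed value is $146,500, less than the $154,000 limit; the compliance score is 48 points, below the 52 points limit. But: (o) is engaged — a current Standing Declaration is held. (p), which would lift (o), is not engaged — the coverage ratio is 12%, not below 11%. (e) is therefore removed.

No — exception (b) applies; Hugo does not need a building permit.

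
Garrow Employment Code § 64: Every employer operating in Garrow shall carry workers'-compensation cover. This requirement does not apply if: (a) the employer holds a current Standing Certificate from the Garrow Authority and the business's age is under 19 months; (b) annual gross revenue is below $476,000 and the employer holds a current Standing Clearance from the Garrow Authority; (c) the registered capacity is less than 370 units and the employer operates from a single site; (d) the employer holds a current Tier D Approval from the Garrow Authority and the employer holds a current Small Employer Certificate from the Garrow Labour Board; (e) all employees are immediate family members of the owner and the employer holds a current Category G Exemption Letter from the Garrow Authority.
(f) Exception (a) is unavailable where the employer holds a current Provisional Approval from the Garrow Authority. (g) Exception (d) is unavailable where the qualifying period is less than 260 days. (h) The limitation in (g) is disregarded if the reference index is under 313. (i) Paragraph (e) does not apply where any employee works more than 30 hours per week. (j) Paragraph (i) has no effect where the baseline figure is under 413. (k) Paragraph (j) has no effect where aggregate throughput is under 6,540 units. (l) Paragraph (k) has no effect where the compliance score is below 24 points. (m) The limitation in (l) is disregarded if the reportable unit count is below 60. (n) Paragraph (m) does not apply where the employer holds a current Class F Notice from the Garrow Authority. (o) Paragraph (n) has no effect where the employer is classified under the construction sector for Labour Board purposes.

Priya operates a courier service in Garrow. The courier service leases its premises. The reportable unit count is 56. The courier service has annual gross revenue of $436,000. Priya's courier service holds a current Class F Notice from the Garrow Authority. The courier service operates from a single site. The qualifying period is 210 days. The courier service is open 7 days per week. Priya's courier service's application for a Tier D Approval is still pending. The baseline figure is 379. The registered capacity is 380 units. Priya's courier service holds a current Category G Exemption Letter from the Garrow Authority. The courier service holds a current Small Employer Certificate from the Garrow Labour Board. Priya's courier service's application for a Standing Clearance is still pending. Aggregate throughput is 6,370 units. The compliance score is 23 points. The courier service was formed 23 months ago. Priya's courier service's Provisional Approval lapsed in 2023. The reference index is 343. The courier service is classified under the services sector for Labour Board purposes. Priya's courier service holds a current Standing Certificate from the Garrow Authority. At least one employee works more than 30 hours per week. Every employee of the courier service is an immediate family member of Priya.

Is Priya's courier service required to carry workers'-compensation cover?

No — exception (e) applies; Priya's courier service is not required to carry workers'-compensation cover.

Exception (a) fails — the business's age is 23 months, not under 19 months.
Exception (b) requires that the employer holds a current Standing Clearance from the Garrow Authority; but no current Standing Clearance is held, so (b) is unavailable.
Exception (c) does not apply: the registered capacity is 380 units, not less than 370 units.
Exception (d) does not apply: no current Tier D Approval is held.
Exception (e)'s conditions are all satisfied: every employee is an immediate family member; a current Category G Exemption Letter is held. Considering the limiting provisions: (i) applies (at least one employee exceeds 30 hours/week), but is itself disapplied by (j): (j) applies — the baseline figure is 379, under the 413 limit. (k) is engaged (aggregate throughput is 6,370 units, under the 6,540 units limit), but is displaced by (l): (l) operates against (k): the compliance score is 23 points, below the 24 points limit. (m) is engaged (the reportable unit count is 56, below the 60 limit), but is itself disapplied by (n): (n) operates against (m): a current Class F Notice is held. (o), which would lift (n), is not triggered — the courier service is classified under the services sector. So (e) applies.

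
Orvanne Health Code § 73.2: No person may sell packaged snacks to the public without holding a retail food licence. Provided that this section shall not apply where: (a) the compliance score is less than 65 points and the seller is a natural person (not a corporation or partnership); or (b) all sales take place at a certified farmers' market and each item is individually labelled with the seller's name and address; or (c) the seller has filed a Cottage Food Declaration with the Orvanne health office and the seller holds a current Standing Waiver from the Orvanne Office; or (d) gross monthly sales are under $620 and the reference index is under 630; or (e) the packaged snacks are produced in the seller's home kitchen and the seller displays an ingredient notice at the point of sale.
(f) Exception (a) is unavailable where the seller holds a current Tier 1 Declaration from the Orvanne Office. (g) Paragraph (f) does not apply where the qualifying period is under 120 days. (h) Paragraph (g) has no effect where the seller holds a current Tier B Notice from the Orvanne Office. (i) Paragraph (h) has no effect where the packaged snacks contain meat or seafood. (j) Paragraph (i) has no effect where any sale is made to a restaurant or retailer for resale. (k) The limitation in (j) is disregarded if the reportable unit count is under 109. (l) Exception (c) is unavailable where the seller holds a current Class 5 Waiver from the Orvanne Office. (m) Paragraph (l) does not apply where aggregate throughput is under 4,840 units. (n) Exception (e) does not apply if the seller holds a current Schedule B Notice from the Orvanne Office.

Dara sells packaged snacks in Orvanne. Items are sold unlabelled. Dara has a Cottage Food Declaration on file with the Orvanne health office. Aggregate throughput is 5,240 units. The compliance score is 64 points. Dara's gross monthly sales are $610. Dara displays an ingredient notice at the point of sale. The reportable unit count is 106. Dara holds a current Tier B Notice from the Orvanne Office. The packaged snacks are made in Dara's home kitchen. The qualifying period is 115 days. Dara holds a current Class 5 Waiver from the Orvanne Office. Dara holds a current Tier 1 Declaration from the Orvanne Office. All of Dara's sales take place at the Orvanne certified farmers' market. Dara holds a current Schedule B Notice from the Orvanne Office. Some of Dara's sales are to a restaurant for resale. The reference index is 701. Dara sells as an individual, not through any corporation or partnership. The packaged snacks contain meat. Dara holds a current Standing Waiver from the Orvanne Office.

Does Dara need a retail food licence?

Exception (a) is satisfied on its face — the compliance score is 64 points, less than the 65 points limit; the seller is a natural person. Under paragraphs (f)–(k): (f) operates (a current Tier 1 Declaration is held), but is itself disapplied by (g): (g) applies — the qualifying period is 115 days, under the 120 days limit. (h) is triggered (a current Tier B Notice is held), but is overridden by (i): (i) operates against (h): the packaged snacks contain meat. (j) would limit (i) — some sales are to a restaurant for resale — but (k) sets (j) aside: (k) operates — the reportable unit count is 106, under the 109 limit. So (a) applies.
Exception (b) requires that each item is individually labelled with the seller's name and address; but items are sold unlabelled, so (b) is unavailable.
All of (c)'s requirements are met (a Cottage Food Declaration is on file; a current Standing Waiver is held). However, paragraphs (l)–(m) must be considered: (l) operates against (c): a current Class 5 Waiver is held. (m), which would lift (l), is inapplicable — aggregate throughput is 5,240 units, not under 4,840 units. (c) is therefore removed.
Exception (d) fails — the reference index is 701, not under 630.
Exception (e) is satisfied on its face — the packaged snacks are home-kitchen produced; an ingredient notice is displayed. But: (n) operates — a current Schedule B Notice is held. So (e) is unavailable.

No — exception (a) applies; Dara is not required to hold a retail food licence.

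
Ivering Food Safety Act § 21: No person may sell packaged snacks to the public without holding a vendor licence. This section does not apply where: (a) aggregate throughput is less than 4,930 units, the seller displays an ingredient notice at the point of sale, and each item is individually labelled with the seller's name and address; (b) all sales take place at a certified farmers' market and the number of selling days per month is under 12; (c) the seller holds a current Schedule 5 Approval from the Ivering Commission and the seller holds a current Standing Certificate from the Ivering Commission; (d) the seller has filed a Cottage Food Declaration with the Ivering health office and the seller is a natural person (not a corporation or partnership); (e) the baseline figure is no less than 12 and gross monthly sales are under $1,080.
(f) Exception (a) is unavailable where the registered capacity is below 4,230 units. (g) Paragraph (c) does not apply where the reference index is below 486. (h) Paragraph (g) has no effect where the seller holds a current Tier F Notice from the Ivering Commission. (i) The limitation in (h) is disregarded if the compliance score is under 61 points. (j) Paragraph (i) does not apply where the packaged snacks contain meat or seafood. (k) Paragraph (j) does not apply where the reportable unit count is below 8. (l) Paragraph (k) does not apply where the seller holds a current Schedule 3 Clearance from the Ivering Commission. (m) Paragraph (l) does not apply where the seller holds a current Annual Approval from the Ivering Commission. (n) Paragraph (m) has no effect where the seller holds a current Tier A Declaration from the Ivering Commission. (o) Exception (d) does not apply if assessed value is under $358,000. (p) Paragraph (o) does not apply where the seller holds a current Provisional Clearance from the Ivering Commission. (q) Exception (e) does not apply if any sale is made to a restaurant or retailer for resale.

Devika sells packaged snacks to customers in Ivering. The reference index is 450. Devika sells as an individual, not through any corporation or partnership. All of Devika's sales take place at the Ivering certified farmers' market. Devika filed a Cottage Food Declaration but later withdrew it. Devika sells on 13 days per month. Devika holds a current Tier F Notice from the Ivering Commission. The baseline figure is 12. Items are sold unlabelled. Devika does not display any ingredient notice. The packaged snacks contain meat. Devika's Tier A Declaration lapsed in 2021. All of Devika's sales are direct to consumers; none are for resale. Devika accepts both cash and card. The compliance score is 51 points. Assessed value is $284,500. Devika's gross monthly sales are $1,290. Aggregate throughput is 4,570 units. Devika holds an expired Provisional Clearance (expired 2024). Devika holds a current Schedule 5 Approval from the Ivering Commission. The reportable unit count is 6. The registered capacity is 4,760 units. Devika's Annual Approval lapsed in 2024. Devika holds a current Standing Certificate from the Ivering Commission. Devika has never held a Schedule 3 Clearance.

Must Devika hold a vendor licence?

Yes — Devika must hold a vendor licence.

Exception (a) does not apply: no ingredient notice is displayed.
Exception (b) does not apply: the number of selling days per month is 13, not under 12.
Exception (c)'s conditions are all satisfied: a current Schedule 5 Approval is held; a current Standing Certificate is held. However, paragraphs (g)–(n) must be considered: (g) operates — the reference index is 450, below the 486 limit. (h) would limit (g) — a current Tier F Notice is held — but (i) sets (h) aside: (i) applies — the compliance score is 51 points, under the 61 points limit. (j) would limit (i) — the packaged snacks contain meat — but (k) sets (j) aside: (k) operates against (j): the reportable unit count is 6, below the 8 limit. (l) is not triggered (there is no Schedule 3 Clearance in force), so (k) stands. (c) is therefore removed.
Exception (d) does not apply: the Cottage Food Declaration was withdrawn.
Exception (e) fails — gross monthly sales are $1,290, not under $1,080.
No exception applies. The general rule governs.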